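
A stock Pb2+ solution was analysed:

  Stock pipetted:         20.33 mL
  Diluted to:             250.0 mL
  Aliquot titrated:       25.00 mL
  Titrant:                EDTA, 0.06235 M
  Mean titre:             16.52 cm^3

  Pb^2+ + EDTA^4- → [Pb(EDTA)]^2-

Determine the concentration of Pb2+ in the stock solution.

n(EDTA) = 0.01652 × 0.06235 = 1.030 × 10^-3 mol
n(Pb2+) in the aliquot = 1.030 × 10^-3 mol (1:1 ratio)
[Pb2+]_dilute = 1.030 × 10^-3 / 0.02500 = 0.04120 mol/L
Dilution factor = 250.0 / 20.33 = 12.30
[Pb2+]_stock = 0.04120 × 12.30 = 0.5067 mol/L

0.5067 M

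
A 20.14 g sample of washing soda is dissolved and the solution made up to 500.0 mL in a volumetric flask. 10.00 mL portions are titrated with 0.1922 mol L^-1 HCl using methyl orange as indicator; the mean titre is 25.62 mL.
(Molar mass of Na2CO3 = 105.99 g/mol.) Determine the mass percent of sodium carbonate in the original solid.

64.79 %

Na2CO3 + 2 HCl → 2 NaCl + H2O + CO2
n(HCl) per titration = 0.02562 × 0.1922 = 4.924 × 10^-3 mol
From the 1:2 ratio, n(Na2CO3) in each aliquot = 1/2 × 4.924 × 10^-3 = 2.462 × 10^-3 mol
n(Na2CO3) in the whole flask = 2.462 × 10^-3 × 500.0/10.00 = 0.1231 mol
mass of Na2CO3 = 0.1231 × 105.99 = 13.05 g
% Na2CO3 = 13.05 / 20.14 × 100 = 64.79 %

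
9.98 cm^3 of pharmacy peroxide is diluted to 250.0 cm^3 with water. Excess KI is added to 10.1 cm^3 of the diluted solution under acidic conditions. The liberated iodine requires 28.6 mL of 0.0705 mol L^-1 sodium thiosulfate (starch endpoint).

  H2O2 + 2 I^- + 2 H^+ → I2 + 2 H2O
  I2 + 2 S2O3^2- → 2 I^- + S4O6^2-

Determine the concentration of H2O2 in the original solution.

n(S2O3^2-) = 0.0286 × 0.0705 = 2.02 × 10^-3 mol
n(I2) = n(S2O3^2-)/2 = 1.01 × 10^-3 mol
n(H2O2) in the aliquot = 1.01 × 10^-3 mol (1:1 ratio)
[H2O2]_dilute = 1.01 × 10^-3 / 0.0101 = 0.0998 mol/L
[H2O2]_original = 0.0998 × 250.0/9.98 = 2.50 mol/L

2.50 mol/L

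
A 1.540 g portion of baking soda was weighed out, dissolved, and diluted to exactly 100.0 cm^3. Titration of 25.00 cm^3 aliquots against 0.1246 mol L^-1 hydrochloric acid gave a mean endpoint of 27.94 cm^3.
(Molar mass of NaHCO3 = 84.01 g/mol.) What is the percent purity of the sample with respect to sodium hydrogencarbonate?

NaHCO3 + HCl → NaCl + H2O + CO2
n(HCl) per titration = 0.02794 × 0.1246 = 3.481 × 10^-3 mol
n(NaHCO3) in each aliquot = 3.481 × 10^-3 mol (1:1 ratio)
n(NaHCO3) in the whole flask = 3.481 × 10^-3 × 100.0/25.00 = 0.01393 mol
mass of NaHCO3 = 0.01393 × 84.01 = 1.170 g
% NaHCO3 = 1.170 / 1.540 × 100 = 75.97 %

75.97 %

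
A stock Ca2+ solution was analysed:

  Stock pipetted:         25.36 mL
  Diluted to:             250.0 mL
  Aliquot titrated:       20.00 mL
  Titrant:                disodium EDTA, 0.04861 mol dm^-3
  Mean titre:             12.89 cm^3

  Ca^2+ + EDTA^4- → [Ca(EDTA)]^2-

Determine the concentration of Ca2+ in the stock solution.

n(EDTA) = 0.01289 × 0.04861 = 6.266 × 10^-4 mol
n(Ca2+) in the aliquot = 6.266 × 10^-4 mol (1:1 ratio)
[Ca2+]_dilute = 6.266 × 10^-4 / 0.02000 = 0.03133 mol/L
Dilution factor = 250.0 / 25.36 = 9.858
[Ca2+]_stock = 0.03133 × 9.858 = 0.3088 mol/L

0.3088 mol/L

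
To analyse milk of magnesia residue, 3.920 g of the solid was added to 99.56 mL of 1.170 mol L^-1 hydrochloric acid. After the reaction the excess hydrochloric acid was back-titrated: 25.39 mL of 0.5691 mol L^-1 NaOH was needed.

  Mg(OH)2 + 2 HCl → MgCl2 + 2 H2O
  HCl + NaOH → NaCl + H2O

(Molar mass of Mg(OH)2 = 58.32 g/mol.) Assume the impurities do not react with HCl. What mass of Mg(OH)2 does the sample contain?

2.975 g

n(HCl) added = 0.09956 × 1.170 = 0.1165 mol
n(NaOH) used in back-titration = 0.02539 × 0.5691 = 0.01445 mol
n(HCl) left over = 0.01445 mol (1:1 ratio)
n(HCl) consumed by analyte = 0.1165 − 0.01445 = 0.1020 mol
From the 1:2 ratio, n(Mg(OH)2) = 1/2 × 0.1020 = 0.05102 mol
mass of Mg(OH)2 = 0.05102 × 58.32 = 2.975 g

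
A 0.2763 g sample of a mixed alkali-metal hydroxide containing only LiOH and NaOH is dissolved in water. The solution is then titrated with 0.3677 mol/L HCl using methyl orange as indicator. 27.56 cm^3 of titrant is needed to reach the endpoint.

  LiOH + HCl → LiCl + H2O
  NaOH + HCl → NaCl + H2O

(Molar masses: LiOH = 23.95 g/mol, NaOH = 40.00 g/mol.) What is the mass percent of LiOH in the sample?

n(HCl) = 0.02756 × 0.3677 = 0.01013 mol
Let x = n(LiOH), y = n(NaOH).
Titrant: 1x + 1y = 0.01013;  mass: 23.95x + 40.00y = 0.2763
Solving, x = 8.041 × 10^-3 mol, y = 2.093 × 10^-3 mol
mass of LiOH = 8.041 × 10^-3 × 23.95 = 0.1926 g
% LiOH = 0.1926 / 0.2763 × 100 = 69.70 %

69.70 %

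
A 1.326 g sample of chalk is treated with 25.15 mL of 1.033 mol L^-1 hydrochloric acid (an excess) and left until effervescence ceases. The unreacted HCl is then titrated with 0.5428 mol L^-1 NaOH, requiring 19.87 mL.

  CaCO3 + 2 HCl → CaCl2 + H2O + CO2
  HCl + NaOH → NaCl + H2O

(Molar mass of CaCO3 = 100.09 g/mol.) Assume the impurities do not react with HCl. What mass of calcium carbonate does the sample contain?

0.7604 g

n(HCl) added = 0.02515 × 1.033 = 0.02598 mol
n(NaOH) used in back-titration = 0.01987 × 0.5428 = 0.01079 mol
n(HCl) left over = 0.01079 mol (1:1 ratio)
n(HCl) consumed by analyte = 0.02598 − 0.01079 = 0.01519 mol
From the 1:2 ratio, n(CaCO3) = 1/2 × 0.01519 = 7.597 × 10^-3 mol
mass of CaCO3 = 7.597 × 10^-3 × 100.09 = 0.7604 g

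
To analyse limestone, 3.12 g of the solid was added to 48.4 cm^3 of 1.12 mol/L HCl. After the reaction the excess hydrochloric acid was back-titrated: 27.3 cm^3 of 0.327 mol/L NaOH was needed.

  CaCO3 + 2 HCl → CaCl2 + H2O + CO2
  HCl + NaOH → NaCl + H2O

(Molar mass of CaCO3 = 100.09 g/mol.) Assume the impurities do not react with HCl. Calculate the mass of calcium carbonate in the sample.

2.27 g

n(HCl) added = 0.0484 × 1.12 = 0.0542 mol
n(NaOH) used in back-titration = 0.0273 × 0.327 = 8.93 × 10^-3 mol
n(HCl) left over = 8.93 × 10^-3 mol (1:1 ratio)
n(HCl) consumed by analyte = 0.0542 − 8.93 × 10^-3 = 0.0453 mol
From the 1:2 ratio, n(CaCO3) = 1/2 × 0.0453 = 0.0226 mol
mass of CaCO3 = 0.0226 × 100.09 = 2.27 g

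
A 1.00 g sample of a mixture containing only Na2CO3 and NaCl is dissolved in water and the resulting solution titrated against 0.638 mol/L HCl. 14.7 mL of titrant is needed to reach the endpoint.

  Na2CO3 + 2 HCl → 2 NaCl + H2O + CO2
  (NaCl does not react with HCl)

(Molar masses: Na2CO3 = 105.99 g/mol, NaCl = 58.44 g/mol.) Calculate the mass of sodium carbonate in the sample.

n(HCl) = 0.0147 × 0.638 = 9.38 × 10^-3 mol
Let x = n(Na2CO3), y = n(NaCl).
Titrant: 2x = 9.38 × 10^-3;  mass: 105.99x + 58.44y = 1.00
Solving, x = 4.69 × 10^-3 mol, y = 8.61 × 10^-3 mol
mass of Na2CO3 = 4.69 × 10^-3 × 105.99 = 0.497 g

0.497 g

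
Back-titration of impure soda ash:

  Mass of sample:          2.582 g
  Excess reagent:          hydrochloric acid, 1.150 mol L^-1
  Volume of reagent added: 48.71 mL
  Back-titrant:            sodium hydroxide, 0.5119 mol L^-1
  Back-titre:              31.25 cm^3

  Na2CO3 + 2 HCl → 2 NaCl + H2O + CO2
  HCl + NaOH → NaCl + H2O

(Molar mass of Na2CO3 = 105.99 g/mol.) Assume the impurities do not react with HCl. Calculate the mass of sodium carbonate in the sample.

n(HCl) added = 0.04871 × 1.150 = 0.05602 mol
n(NaOH) used in back-titration = 0.03125 × 0.5119 = 0.01600 mol
n(HCl) left over = 0.01600 mol (1:1 ratio)
n(HCl) consumed by analyte = 0.05602 − 0.01600 = 0.04002 mol
From the 1:2 ratio, n(Na2CO3) = 1/2 × 0.04002 = 0.02001 mol
mass of Na2CO3 = 0.02001 × 105.99 = 2.121 g

2.121 g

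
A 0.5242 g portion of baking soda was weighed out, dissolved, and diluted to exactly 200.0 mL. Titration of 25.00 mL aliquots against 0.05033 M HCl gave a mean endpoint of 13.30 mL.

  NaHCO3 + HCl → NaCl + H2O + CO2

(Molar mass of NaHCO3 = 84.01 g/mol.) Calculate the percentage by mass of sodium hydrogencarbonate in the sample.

85.82 %

n(HCl) per titration = 0.01330 × 0.05033 = 6.694 × 10^-4 mol
n(NaHCO3) in each aliquot = 6.694 × 10^-4 mol (1:1 ratio)
n(NaHCO3) in the whole flask = 6.694 × 10^-4 × 200.0/25.00 = 5.355 × 10^-3 mol
mass of NaHCO3 = 5.355 × 10^-3 × 84.01 = 0.4499 g
% NaHCO3 = 0.4499 / 0.5242 × 100 = 85.82 %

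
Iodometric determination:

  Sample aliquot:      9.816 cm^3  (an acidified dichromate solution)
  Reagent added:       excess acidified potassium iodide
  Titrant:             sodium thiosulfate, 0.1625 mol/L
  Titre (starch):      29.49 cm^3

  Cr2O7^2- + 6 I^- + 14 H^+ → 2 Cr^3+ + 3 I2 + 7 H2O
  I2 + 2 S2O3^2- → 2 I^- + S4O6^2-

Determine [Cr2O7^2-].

n(S2O3^2-) = 0.02949 × 0.1625 = 4.792 × 10^-3 mol
n(I2) = n(S2O3^2-)/2 = 2.396 × 10^-3 mol
From the 1:3 ratio, n(Cr2O7^2-) in the aliquot = 1/3 × 2.396 × 10^-3 = 7.987 × 10^-4 mol
[Cr2O7^2-] = 7.987 × 10^-4 / 0.009816 = 0.08137 mol/L

0.08137 mol/L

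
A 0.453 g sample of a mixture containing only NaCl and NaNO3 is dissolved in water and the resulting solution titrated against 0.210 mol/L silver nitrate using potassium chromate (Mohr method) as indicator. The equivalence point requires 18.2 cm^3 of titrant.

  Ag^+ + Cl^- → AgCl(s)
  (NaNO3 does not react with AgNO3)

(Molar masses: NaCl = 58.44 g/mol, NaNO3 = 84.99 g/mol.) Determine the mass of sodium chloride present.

0.223 g

n(AgNO3) = 0.0182 × 0.210 = 3.82 × 10^-3 mol
Let x = n(NaCl), y = n(NaNO3).
Titrant: 1x = 3.82 × 10^-3;  mass: 58.44x + 84.99y = 0.453
Solving, x = 3.82 × 10^-3 mol, y = 2.70 × 10^-3 mol
mass of NaCl = 3.82 × 10^-3 × 58.44 = 0.223 g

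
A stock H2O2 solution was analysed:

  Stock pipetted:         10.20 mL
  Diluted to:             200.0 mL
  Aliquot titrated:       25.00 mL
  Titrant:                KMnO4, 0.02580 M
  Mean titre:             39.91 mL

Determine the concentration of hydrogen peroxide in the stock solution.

2.019 M

2 MnO4^- + 5 H2O2 + 6 H^+ → 2 Mn^2+ + 5 O2 + 8 H2O
n(KMnO4) = 0.03991 × 0.02580 = 1.030 × 10^-3 mol
From the 5:2 ratio, n(H2O2) in the aliquot = 5/2 × 1.030 × 10^-3 = 2.574 × 10^-3 mol
[H2O2]_dilute = 2.574 × 10^-3 / 0.02500 = 0.1030 mol/L
Dilution factor = 200.0 / 10.20 = 19.61
[H2O2]_stock = 0.1030 × 19.61 = 2.019 mol/L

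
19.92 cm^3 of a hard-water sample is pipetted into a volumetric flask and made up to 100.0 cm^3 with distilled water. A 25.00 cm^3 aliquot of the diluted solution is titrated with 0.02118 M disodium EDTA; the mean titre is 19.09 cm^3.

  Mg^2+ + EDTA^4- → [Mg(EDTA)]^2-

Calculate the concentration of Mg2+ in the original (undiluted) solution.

0.08119 M

n(EDTA) = 0.01909 × 0.02118 = 4.043 × 10^-4 mol
n(Mg2+) in the aliquot = 4.043 × 10^-4 mol (1:1 ratio)
[Mg2+]_dilute = 4.043 × 10^-4 / 0.02500 = 0.01617 mol/L
Dilution factor = 100.0 / 19.92 = 5.020
[Mg2+]_stock = 0.01617 × 5.020 = 0.08119 mol/L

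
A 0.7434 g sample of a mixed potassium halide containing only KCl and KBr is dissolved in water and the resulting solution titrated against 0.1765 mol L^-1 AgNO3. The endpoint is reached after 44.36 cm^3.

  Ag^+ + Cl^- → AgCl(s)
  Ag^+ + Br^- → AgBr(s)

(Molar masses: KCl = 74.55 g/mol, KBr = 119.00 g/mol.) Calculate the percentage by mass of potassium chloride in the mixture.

42.49 %

n(AgNO3) = 0.04436 × 0.1765 = 7.830 × 10^-3 mol
Let x = n(KCl), y = n(KBr).
Titrant: 1x + 1y = 7.830 × 10^-3;  mass: 74.55x + 119.00y = 0.7434
Solving, x = 4.237 × 10^-3 mol, y = 3.593 × 10^-3 mol
mass of KCl = 4.237 × 10^-3 × 74.55 = 0.3158 g
% KCl = 0.3158 / 0.7434 × 100 = 42.49 %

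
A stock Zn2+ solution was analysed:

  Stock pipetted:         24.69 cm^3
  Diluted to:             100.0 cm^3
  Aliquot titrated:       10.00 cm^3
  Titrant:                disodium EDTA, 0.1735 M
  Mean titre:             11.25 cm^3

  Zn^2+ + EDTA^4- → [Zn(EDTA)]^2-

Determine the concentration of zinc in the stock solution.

0.7906 M

n(EDTA) = 0.01125 × 0.1735 = 1.952 × 10^-3 mol
n(Zn2+) in the aliquot = 1.952 × 10^-3 mol (1:1 ratio)
[Zn2+]_dilute = 1.952 × 10^-3 / 0.01000 = 0.1952 mol/L
Dilution factor = 100.0 / 24.69 = 4.050
[Zn2+]_stock = 0.1952 × 4.050 = 0.7906 mol/L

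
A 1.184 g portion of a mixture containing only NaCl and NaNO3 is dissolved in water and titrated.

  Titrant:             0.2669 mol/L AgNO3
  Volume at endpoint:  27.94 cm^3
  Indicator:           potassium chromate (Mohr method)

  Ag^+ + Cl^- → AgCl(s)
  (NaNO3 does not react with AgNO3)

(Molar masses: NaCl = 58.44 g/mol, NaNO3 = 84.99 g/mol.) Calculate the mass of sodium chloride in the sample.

0.4358 g

n(AgNO3) = 0.02794 × 0.2669 = 7.457 × 10^-3 mol
Let x = n(NaCl), y = n(NaNO3).
Titrant: 1x = 7.457 × 10^-3;  mass: 58.44x + 84.99y = 1.184
Solving, x = 7.457 × 10^-3 mol, y = 8.803 × 10^-3 mol
mass of NaCl = 7.457 × 10^-3 × 58.44 = 0.4358 g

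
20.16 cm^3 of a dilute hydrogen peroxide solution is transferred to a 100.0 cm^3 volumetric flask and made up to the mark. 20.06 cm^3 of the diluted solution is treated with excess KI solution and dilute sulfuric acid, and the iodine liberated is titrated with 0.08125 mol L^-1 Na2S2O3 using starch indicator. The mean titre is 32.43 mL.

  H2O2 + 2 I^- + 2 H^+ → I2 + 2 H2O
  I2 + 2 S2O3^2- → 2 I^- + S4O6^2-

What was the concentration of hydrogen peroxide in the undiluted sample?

n(S2O3^2-) = 0.03243 × 0.08125 = 2.635 × 10^-3 mol
n(I2) = n(S2O3^2-)/2 = 1.317 × 10^-3 mol
n(H2O2) in the aliquot = 1.317 × 10^-3 mol (1:1 ratio)
[H2O2]_dilute = 1.317 × 10^-3 / 0.02006 = 0.06568 mol/L
[H2O2]_original = 0.06568 × 100.0/20.16 = 0.3258 mol/L

0.3258 mol/L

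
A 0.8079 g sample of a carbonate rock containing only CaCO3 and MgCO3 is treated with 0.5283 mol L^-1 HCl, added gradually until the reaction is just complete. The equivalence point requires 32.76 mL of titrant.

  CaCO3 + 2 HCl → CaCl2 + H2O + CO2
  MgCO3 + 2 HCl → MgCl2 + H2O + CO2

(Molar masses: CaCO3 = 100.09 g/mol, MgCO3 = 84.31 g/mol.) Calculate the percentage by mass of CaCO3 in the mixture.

61.49 %

n(HCl) = 0.03276 × 0.5283 = 0.01731 mol
Let x = n(CaCO3), y = n(MgCO3).
Titrant: 2x + 2y = 0.01731;  mass: 100.09x + 84.31y = 0.8079
Solving, x = 4.963 × 10^-3 mol, y = 3.690 × 10^-3 mol
mass of CaCO3 = 4.963 × 10^-3 × 100.09 = 0.4968 g
% CaCO3 = 0.4968 / 0.8079 × 100 = 61.49 %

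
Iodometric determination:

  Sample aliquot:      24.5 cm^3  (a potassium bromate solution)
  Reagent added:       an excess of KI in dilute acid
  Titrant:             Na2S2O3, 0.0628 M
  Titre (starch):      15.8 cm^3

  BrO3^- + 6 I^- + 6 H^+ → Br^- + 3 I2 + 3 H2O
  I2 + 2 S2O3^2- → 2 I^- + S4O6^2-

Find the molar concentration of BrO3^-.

n(S2O3^2-) = 0.0158 × 0.0628 = 9.92 × 10^-4 mol
n(I2) = n(S2O3^2-)/2 = 4.96 × 10^-4 mol
From the 1:3 ratio, n(BrO3^-) in the aliquot = 1/3 × 4.96 × 10^-4 = 1.65 × 10^-4 mol
[BrO3^-] = 1.65 × 10^-4 / 0.0245 = 0.00675 mol/L

0.00675 M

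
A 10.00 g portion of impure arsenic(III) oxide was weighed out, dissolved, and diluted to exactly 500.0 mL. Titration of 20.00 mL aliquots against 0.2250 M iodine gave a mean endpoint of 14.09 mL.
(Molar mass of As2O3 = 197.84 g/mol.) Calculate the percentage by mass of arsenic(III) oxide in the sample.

78.40 %

As2O3 + 2 I2 + 2 H2O → As2O5 + 4 HI
n(I2) per titration = 0.01409 × 0.2250 = 3.170 × 10^-3 mol
From the 1:2 ratio, n(As2O3) in each aliquot = 1/2 × 3.170 × 10^-3 = 1.585 × 10^-3 mol
n(As2O3) in the whole flask = 1.585 × 10^-3 × 500.0/20.00 = 0.03963 mol
mass of As2O3 = 0.03963 × 197.84 = 7.840 g
% As2O3 = 7.840 / 10.00 × 100 = 78.40 %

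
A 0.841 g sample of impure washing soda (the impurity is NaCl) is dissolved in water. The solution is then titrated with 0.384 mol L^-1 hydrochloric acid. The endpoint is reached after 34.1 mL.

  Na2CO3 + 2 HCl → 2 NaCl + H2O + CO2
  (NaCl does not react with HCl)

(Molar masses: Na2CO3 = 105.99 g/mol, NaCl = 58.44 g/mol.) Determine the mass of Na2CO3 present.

0.694 g

n(HCl) = 0.0341 × 0.384 = 0.0131 mol
Let x = n(Na2CO3), y = n(NaCl).
Titrant: 2x = 0.0131;  mass: 105.99x + 58.44y = 0.841
Solving, x = 6.55 × 10^-3 mol, y = 2.52 × 10^-3 mol
mass of Na2CO3 = 6.55 × 10^-3 × 105.99 = 0.694 g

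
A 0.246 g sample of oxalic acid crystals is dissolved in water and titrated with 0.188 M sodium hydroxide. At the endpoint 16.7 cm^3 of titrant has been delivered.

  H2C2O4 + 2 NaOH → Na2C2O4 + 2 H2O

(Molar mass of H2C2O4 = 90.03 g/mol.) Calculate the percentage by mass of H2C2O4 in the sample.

57.5 %

n(NaOH) = 0.0167 L × 0.188 mol/L = 3.14 × 10^-3 mol
From the 1:2 ratio, n(H2C2O4) = 1/2 × 3.14 × 10^-3 = 1.57 × 10^-3 mol
mass of H2C2O4 = 1.57 × 10^-3 × 90.03 g/mol = 0.141 g
% H2C2O4 = 0.141 / 0.246 × 100 = 57.5 %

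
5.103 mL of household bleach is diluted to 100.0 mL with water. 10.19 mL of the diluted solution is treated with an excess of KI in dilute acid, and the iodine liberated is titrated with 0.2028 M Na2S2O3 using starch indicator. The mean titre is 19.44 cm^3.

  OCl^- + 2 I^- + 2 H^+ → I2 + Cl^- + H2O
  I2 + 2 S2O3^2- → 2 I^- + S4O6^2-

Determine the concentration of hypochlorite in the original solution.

3.791 M

n(S2O3^2-) = 0.01944 × 0.2028 = 3.942 × 10^-3 mol
n(I2) = n(S2O3^2-)/2 = 1.971 × 10^-3 mol
n(OCl^-) in the aliquot = 1.971 × 10^-3 mol (1:1 ratio)
[OCl^-]_dilute = 1.971 × 10^-3 / 0.01019 = 0.1934 mol/L
[OCl^-]_original = 0.1934 × 100.0/5.103 = 3.791 mol/L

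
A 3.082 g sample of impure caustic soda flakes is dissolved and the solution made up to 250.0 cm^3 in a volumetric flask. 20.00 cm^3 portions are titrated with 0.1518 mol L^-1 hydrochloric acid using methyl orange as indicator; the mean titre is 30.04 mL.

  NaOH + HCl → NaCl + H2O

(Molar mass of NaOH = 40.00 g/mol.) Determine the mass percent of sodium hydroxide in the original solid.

73.98 %

n(HCl) per titration = 0.03004 × 0.1518 = 4.560 × 10^-3 mol
n(NaOH) in each aliquot = 4.560 × 10^-3 mol (1:1 ratio)
n(NaOH) in the whole flask = 4.560 × 10^-3 × 250.0/20.00 = 0.05700 mol
mass of NaOH = 0.05700 × 40.00 = 2.280 g
% NaOH = 2.280 / 3.082 × 100 = 73.98 %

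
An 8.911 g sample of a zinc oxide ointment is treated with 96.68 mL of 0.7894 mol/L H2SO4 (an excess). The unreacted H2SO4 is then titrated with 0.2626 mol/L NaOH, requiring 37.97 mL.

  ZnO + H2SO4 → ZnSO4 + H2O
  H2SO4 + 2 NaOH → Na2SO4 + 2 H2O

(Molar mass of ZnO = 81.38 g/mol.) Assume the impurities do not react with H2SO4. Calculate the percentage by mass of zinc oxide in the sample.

n(H2SO4) added = 0.09668 × 0.7894 = 0.07632 mol
n(NaOH) used in back-titration = 0.03797 × 0.2626 = 9.971 × 10^-3 mol
From the 1:2 ratio, n(H2SO4) left over = 1/2 × 9.971 × 10^-3 = 4.985 × 10^-3 mol
n(H2SO4) consumed by analyte = 0.07632 − 4.985 × 10^-3 = 0.07133 mol
n(ZnO) = 0.07133 mol (1:1 ratio)
mass of ZnO = 0.07133 × 81.38 = 5.805 g
% ZnO = 5.805 / 8.911 × 100 = 65.15 %

65.15 %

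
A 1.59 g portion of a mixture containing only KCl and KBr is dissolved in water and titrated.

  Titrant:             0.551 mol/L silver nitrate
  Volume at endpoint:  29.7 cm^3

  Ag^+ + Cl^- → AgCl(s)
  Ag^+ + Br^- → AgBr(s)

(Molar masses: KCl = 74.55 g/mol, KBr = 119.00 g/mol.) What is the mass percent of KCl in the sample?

n(AgNO3) = 0.0297 × 0.551 = 0.0164 mol
Let x = n(KCl), y = n(KBr).
Titrant: 1x + 1y = 0.0164;  mass: 74.55x + 119.00y = 1.59
Solving, x = 8.04 × 10^-3 mol, y = 8.32 × 10^-3 mol
mass of KCl = 8.04 × 10^-3 × 74.55 = 0.599 g
% KCl = 0.599 / 1.59 × 100 = 37.7 %

37.7 %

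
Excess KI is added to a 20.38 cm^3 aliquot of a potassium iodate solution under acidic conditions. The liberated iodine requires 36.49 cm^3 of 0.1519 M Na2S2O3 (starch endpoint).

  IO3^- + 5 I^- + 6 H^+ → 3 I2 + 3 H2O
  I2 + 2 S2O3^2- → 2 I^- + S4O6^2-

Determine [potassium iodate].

n(S2O3^2-) = 0.03649 × 0.1519 = 5.543 × 10^-3 mol
n(I2) = n(S2O3^2-)/2 = 2.771 × 10^-3 mol
From the 1:3 ratio, n(IO3^-) in the aliquot = 1/3 × 2.771 × 10^-3 = 9.238 × 10^-4 mol
[IO3^-] = 9.238 × 10^-4 / 0.02038 = 0.04533 mol/L

0.04533 M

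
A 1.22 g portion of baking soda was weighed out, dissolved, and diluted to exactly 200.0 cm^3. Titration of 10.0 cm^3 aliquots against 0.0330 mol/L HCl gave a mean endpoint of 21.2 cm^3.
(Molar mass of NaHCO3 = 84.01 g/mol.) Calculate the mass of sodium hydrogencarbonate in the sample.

NaHCO3 + HCl → NaCl + H2O + CO2
n(HCl) per titration = 0.0212 × 0.0330 = 7.00 × 10^-4 mol
n(NaHCO3) in each aliquot = 7.00 × 10^-4 mol (1:1 ratio)
n(NaHCO3) in the whole flask = 7.00 × 10^-4 × 200.0/10.0 = 0.0140 mol
mass of NaHCO3 = 0.0140 × 84.01 = 1.18 g

1.18 g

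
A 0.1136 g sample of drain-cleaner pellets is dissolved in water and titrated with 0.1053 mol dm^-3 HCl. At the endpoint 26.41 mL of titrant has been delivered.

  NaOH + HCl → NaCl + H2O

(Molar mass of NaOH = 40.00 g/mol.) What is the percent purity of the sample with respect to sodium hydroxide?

97.92 %

n(HCl) = 0.02641 L × 0.1053 mol/L = 2.781 × 10^-3 mol
n(NaOH) = 2.781 × 10^-3 mol (1:1 ratio)
mass of NaOH = 2.781 × 10^-3 × 40.00 g/mol = 0.1112 g
% NaOH = 0.1112 / 0.1136 × 100 = 97.92 %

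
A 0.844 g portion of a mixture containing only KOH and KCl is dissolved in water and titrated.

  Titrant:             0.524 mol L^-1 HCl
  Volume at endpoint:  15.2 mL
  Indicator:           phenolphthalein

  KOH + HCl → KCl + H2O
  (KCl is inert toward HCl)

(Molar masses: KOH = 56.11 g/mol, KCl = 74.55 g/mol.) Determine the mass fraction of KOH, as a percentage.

53.0 %

n(HCl) = 0.0152 × 0.524 = 7.96 × 10^-3 mol
Let x = n(KOH), y = n(KCl).
Titrant: 1x = 7.96 × 10^-3;  mass: 56.11x + 74.55y = 0.844
Solving, x = 7.96 × 10^-3 mol, y = 5.33 × 10^-3 mol
mass of KOH = 7.96 × 10^-3 × 56.11 = 0.447 g
% KOH = 0.447 / 0.844 × 100 = 53.0 %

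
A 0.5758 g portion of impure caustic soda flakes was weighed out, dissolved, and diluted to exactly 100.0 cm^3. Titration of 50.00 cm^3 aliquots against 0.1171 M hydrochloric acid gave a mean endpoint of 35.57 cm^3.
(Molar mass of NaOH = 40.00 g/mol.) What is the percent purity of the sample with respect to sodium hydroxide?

57.87 %

NaOH + HCl → NaCl + H2O
n(HCl) per titration = 0.03557 × 0.1171 = 4.165 × 10^-3 mol
n(NaOH) in each aliquot = 4.165 × 10^-3 mol (1:1 ratio)
n(NaOH) in the whole flask = 4.165 × 10^-3 × 100.0/50.00 = 8.330 × 10^-3 mol
mass of NaOH = 8.330 × 10^-3 × 40.00 = 0.3332 g
% NaOH = 0.3332 / 0.5758 × 100 = 57.87 %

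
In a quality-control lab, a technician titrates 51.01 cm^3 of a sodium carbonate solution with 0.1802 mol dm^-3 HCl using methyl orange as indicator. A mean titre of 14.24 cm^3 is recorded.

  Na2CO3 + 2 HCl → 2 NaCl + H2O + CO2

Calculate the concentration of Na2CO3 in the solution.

n(HCl) = 0.01424 L × 0.1802 mol/L = 2.566 × 10^-3 mol
From the 1:2 mole ratio, n(Na2CO3) = 1/2 × 2.566 × 10^-3 = 1.283 × 10^-3 mol
[Na2CO3] = 1.283 × 10^-3 mol / 0.05101 L = 0.02515 mol/L

0.02515 mol/L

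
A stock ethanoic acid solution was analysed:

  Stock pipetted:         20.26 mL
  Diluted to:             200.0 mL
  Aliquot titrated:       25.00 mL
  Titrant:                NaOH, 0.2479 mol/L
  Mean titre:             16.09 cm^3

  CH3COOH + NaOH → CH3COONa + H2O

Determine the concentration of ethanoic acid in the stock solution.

n(NaOH) = 0.01609 × 0.2479 = 3.989 × 10^-3 mol
n(CH3COOH) in the aliquot = 3.989 × 10^-3 mol (1:1 ratio)
[CH3COOH]_dilute = 3.989 × 10^-3 / 0.02500 = 0.1595 mol/L
Dilution factor = 200.0 / 20.26 = 9.872
[CH3COOH]_stock = 0.1595 × 9.872 = 1.575 mol/L

1.575 mol/L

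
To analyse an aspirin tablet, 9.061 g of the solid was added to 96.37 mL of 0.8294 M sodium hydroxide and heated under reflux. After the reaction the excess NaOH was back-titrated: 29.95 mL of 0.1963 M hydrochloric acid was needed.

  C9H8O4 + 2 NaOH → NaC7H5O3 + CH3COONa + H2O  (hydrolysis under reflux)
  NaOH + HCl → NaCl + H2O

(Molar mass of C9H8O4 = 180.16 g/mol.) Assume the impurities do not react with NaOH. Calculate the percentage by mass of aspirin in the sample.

73.62 %

n(NaOH) added = 0.09637 × 0.8294 = 0.07993 mol
n(HCl) used in back-titration = 0.02995 × 0.1963 = 5.879 × 10^-3 mol
n(NaOH) left over = 5.879 × 10^-3 mol (1:1 ratio)
n(NaOH) consumed by analyte = 0.07993 − 5.879 × 10^-3 = 0.07405 mol
From the 1:2 ratio, n(C9H8O4) = 1/2 × 0.07405 = 0.03703 mol
mass of C9H8O4 = 0.03703 × 180.16 = 6.670 g
% C9H8O4 = 6.670 / 9.061 × 100 = 73.62 %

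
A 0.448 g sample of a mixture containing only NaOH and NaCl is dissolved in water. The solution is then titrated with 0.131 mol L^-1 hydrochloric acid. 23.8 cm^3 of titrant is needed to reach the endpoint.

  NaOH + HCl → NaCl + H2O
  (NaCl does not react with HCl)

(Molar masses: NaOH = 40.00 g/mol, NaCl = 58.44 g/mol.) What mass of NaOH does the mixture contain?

n(HCl) = 0.0238 × 0.131 = 3.12 × 10^-3 mol
Let x = n(NaOH), y = n(NaCl).
Titrant: 1x = 3.12 × 10^-3;  mass: 40.00x + 58.44y = 0.448
Solving, x = 3.12 × 10^-3 mol, y = 5.53 × 10^-3 mol
mass of NaOH = 3.12 × 10^-3 × 40.00 = 0.125 g

0.125 g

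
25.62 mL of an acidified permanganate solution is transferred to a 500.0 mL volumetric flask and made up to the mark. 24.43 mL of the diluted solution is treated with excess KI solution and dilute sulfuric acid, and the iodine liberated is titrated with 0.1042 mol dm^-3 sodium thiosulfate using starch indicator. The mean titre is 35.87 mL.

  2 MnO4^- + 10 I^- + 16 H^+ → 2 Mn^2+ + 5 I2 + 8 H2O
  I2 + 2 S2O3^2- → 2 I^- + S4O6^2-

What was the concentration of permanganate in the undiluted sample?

0.5972 mol/L

n(S2O3^2-) = 0.03587 × 0.1042 = 3.738 × 10^-3 mol
n(I2) = n(S2O3^2-)/2 = 1.869 × 10^-3 mol
From the 2:5 ratio, n(MnO4^-) in the aliquot = 2/5 × 1.869 × 10^-3 = 7.475 × 10^-4 mol
[MnO4^-]_dilute = 7.475 × 10^-4 / 0.02443 = 0.03060 mol/L
[MnO4^-]_original = 0.03060 × 500.0/25.62 = 0.5972 mol/L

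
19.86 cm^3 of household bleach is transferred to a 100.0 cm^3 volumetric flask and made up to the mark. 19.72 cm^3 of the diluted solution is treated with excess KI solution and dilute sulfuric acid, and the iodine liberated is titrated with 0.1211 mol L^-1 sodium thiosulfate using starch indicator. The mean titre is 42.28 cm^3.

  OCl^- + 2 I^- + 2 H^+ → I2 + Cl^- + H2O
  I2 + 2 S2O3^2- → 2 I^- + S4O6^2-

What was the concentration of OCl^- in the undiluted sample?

n(S2O3^2-) = 0.04228 × 0.1211 = 5.120 × 10^-3 mol
n(I2) = n(S2O3^2-)/2 = 2.560 × 10^-3 mol
n(OCl^-) in the aliquot = 2.560 × 10^-3 mol (1:1 ratio)
[OCl^-]_dilute = 2.560 × 10^-3 / 0.01972 = 0.1298 mol/L
[OCl^-]_original = 0.1298 × 100.0/19.86 = 0.6537 mol/L

0.6537 mol/L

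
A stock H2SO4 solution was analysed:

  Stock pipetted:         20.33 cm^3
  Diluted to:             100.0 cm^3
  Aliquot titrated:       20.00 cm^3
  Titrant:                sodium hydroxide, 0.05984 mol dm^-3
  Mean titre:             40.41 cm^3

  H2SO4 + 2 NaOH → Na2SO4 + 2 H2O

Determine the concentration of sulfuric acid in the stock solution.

n(NaOH) = 0.04041 × 0.05984 = 2.418 × 10^-3 mol
From the 1:2 ratio, n(H2SO4) in the aliquot = 1/2 × 2.418 × 10^-3 = 1.209 × 10^-3 mol
[H2SO4]_dilute = 1.209 × 10^-3 / 0.02000 = 0.06045 mol/L
Dilution factor = 100.0 / 20.33 = 4.919
[H2SO4]_stock = 0.06045 × 4.919 = 0.2974 mol/L

0.2974 mol/L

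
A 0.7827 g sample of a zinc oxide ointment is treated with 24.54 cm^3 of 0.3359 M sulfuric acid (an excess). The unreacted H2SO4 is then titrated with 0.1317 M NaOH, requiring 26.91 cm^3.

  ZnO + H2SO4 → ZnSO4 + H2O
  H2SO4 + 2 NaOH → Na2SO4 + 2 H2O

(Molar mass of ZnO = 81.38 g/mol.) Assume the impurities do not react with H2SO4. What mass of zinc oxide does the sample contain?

0.5266 g

n(H2SO4) added = 0.02454 × 0.3359 = 8.243 × 10^-3 mol
n(NaOH) used in back-titration = 0.02691 × 0.1317 = 3.544 × 10^-3 mol
From the 1:2 ratio, n(H2SO4) left over = 1/2 × 3.544 × 10^-3 = 1.772 × 10^-3 mol
n(H2SO4) consumed by analyte = 8.243 × 10^-3 − 1.772 × 10^-3 = 6.471 × 10^-3 mol
n(ZnO) = 6.471 × 10^-3 mol (1:1 ratio)
mass of ZnO = 6.471 × 10^-3 × 81.38 = 0.5266 g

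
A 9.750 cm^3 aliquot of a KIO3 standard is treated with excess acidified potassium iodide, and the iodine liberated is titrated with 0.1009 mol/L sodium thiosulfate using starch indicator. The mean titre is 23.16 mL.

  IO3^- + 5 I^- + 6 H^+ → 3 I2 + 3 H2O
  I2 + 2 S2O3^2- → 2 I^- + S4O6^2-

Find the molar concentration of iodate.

0.03995 mol/L

n(S2O3^2-) = 0.02316 × 0.1009 = 2.337 × 10^-3 mol
n(I2) = n(S2O3^2-)/2 = 1.168 × 10^-3 mol
From the 1:3 ratio, n(IO3^-) in the aliquot = 1/3 × 1.168 × 10^-3 = 3.895 × 10^-4 mol
[IO3^-] = 3.895 × 10^-4 / 0.009750 = 0.03995 mol/L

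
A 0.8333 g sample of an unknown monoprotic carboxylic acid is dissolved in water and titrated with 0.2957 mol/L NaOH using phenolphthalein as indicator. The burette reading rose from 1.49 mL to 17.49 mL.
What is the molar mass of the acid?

n(NaOH) = 0.01600 L × 0.2957 mol/L = 4.731 × 10^-3 mol
n(HA) = 4.731 × 10^-3 mol (1:1 ratio)
M = m / n = 0.8333 g / 4.731 × 10^-3 mol = 176.1 g/mol

176.1 g/mol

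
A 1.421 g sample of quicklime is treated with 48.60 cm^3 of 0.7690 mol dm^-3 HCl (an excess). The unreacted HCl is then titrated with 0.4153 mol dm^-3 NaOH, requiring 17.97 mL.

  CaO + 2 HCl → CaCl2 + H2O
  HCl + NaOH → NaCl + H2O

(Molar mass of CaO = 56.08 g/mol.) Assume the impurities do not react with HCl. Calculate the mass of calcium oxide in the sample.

n(HCl) added = 0.04860 × 0.7690 = 0.03737 mol
n(NaOH) used in back-titration = 0.01797 × 0.4153 = 7.463 × 10^-3 mol
n(HCl) left over = 7.463 × 10^-3 mol (1:1 ratio)
n(HCl) consumed by analyte = 0.03737 − 7.463 × 10^-3 = 0.02991 mol
From the 1:2 ratio, n(CaO) = 1/2 × 0.02991 = 0.01496 mol
mass of CaO = 0.01496 × 56.08 = 0.8387 g

0.8387 g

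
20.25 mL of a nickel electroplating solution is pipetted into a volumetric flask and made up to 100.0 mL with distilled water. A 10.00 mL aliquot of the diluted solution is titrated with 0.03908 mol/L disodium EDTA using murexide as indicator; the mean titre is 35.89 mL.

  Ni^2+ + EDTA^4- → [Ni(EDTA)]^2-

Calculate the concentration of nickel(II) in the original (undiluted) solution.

0.6926 mol/L

n(EDTA) = 0.03589 × 0.03908 = 1.403 × 10^-3 mol
n(Ni2+) in the aliquot = 1.403 × 10^-3 mol (1:1 ratio)
[Ni2+]_dilute = 1.403 × 10^-3 / 0.01000 = 0.1403 mol/L
Dilution factor = 100.0 / 20.25 = 4.938
[Ni2+]_stock = 0.1403 × 4.938 = 0.6926 mol/L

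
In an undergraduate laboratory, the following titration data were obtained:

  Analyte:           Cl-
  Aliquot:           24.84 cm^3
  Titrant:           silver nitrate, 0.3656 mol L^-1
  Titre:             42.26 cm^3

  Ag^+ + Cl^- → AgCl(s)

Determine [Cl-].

n(AgNO3) = 0.04226 L × 0.3656 mol/L = 0.01545 mol
n(Cl-) = 0.01545 mol (1:1 mole ratio)
[Cl-] = 0.01545 mol / 0.02484 L = 0.6220 mol/L

0.6220 mol/L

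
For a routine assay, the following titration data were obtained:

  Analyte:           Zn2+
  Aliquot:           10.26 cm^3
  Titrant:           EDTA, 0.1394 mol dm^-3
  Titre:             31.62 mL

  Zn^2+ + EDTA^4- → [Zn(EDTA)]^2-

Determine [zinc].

0.4296 mol/L

n(EDTA) = 0.03162 L × 0.1394 mol/L = 4.408 × 10^-3 mol
n(Zn2+) = 4.408 × 10^-3 mol (1:1 mole ratio)
[Zn2+] = 4.408 × 10^-3 mol / 0.01026 L = 0.4296 mol/L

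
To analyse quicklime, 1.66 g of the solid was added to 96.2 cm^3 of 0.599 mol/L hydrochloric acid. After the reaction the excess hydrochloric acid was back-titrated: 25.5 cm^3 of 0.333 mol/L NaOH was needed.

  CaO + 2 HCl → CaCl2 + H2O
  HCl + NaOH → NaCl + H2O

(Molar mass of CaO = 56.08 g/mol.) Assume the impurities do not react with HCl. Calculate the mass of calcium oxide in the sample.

1.38 g

n(HCl) added = 0.0962 × 0.599 = 0.0576 mol
n(NaOH) used in back-titration = 0.0255 × 0.333 = 8.49 × 10^-3 mol
n(HCl) left over = 8.49 × 10^-3 mol (1:1 ratio)
n(HCl) consumed by analyte = 0.0576 − 8.49 × 10^-3 = 0.0491 mol
From the 1:2 ratio, n(CaO) = 1/2 × 0.0491 = 0.0246 mol
mass of CaO = 0.0246 × 56.08 = 1.38 g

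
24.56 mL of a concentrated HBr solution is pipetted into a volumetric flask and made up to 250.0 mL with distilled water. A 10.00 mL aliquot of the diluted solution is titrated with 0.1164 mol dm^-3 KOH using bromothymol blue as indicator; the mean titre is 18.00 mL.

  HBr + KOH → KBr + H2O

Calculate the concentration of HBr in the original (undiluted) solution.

n(KOH) = 0.01800 × 0.1164 = 2.095 × 10^-3 mol
n(HBr) in the aliquot = 2.095 × 10^-3 mol (1:1 ratio)
[HBr]_dilute = 2.095 × 10^-3 / 0.01000 = 0.2095 mol/L
Dilution factor = 250.0 / 24.56 = 10.18
[HBr]_stock = 0.2095 × 10.18 = 2.133 mol/L

2.133 mol/L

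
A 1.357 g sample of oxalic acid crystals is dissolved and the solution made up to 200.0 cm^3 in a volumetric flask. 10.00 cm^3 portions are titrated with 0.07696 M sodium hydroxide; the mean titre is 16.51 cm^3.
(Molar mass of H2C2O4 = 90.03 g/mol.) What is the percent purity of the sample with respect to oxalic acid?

84.30 %

H2C2O4 + 2 NaOH → Na2C2O4 + 2 H2O
n(NaOH) per titration = 0.01651 × 0.07696 = 1.271 × 10^-3 mol
From the 1:2 ratio, n(H2C2O4) in each aliquot = 1/2 × 1.271 × 10^-3 = 6.353 × 10^-4 mol
n(H2C2O4) in the whole flask = 6.353 × 10^-4 × 200.0/10.00 = 0.01271 mol
mass of H2C2O4 = 0.01271 × 90.03 = 1.144 g
% H2C2O4 = 1.144 / 1.357 × 100 = 84.30 %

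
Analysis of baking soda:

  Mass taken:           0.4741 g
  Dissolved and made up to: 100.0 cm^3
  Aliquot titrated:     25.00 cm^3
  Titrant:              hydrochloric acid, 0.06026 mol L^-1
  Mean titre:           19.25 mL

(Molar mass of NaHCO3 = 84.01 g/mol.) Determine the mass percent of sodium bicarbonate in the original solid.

NaHCO3 + HCl → NaCl + H2O + CO2
n(HCl) per titration = 0.01925 × 0.06026 = 1.160 × 10^-3 mol
n(NaHCO3) in each aliquot = 1.160 × 10^-3 mol (1:1 ratio)
n(NaHCO3) in the whole flask = 1.160 × 10^-3 × 100.0/25.00 = 4.640 × 10^-3 mol
mass of NaHCO3 = 4.640 × 10^-3 × 84.01 = 0.3898 g
% NaHCO3 = 0.3898 / 0.4741 × 100 = 82.22 %

82.22 %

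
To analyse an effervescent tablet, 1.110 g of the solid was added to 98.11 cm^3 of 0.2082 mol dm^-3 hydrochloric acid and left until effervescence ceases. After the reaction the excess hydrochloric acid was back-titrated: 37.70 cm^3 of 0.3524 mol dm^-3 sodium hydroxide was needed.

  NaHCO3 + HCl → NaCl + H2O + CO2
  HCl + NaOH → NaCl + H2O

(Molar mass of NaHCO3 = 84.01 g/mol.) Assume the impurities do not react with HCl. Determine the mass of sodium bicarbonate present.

n(HCl) added = 0.09811 × 0.2082 = 0.02043 mol
n(NaOH) used in back-titration = 0.03770 × 0.3524 = 0.01329 mol
n(HCl) left over = 0.01329 mol (1:1 ratio)
n(HCl) consumed by analyte = 0.02043 − 0.01329 = 7.141 × 10^-3 mol
n(NaHCO3) = 7.141 × 10^-3 mol (1:1 ratio)
mass of NaHCO3 = 7.141 × 10^-3 × 84.01 = 0.5999 g

0.5999 g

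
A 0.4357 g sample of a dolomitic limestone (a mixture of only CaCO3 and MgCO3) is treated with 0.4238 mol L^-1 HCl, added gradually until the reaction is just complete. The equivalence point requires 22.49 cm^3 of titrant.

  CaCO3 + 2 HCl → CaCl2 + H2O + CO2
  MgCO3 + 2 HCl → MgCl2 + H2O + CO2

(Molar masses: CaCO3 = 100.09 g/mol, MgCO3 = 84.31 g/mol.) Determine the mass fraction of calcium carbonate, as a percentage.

49.37 %

n(HCl) = 0.02249 × 0.4238 = 9.531 × 10^-3 mol
Let x = n(CaCO3), y = n(MgCO3).
Titrant: 2x + 2y = 9.531 × 10^-3;  mass: 100.09x + 84.31y = 0.4357
Solving, x = 2.149 × 10^-3 mol, y = 2.617 × 10^-3 mol
mass of CaCO3 = 2.149 × 10^-3 × 100.09 = 0.2151 g
% CaCO3 = 0.2151 / 0.4357 × 100 = 49.37 %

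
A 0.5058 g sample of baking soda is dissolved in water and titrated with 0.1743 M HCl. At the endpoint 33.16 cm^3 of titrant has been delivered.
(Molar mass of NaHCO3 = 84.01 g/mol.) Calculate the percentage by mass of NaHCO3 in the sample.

96.00 %

NaHCO3 + HCl → NaCl + H2O + CO2
n(HCl) = 0.03316 L × 0.1743 mol/L = 5.780 × 10^-3 mol
n(NaHCO3) = 5.780 × 10^-3 mol (1:1 ratio)
mass of NaHCO3 = 5.780 × 10^-3 × 84.01 g/mol = 0.4856 g
% NaHCO3 = 0.4856 / 0.5058 × 100 = 96.00 %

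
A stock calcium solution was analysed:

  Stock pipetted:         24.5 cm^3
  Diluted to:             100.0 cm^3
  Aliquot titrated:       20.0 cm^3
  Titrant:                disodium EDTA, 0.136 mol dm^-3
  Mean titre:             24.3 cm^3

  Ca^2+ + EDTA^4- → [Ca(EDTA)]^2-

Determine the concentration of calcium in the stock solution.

0.674 mol/L

n(EDTA) = 0.0243 × 0.136 = 3.30 × 10^-3 mol
n(Ca2+) in the aliquot = 3.30 × 10^-3 mol (1:1 ratio)
[Ca2+]_dilute = 3.30 × 10^-3 / 0.0200 = 0.165 mol/L
Dilution factor = 100.0 / 24.5 = 4.082
[Ca2+]_stock = 0.165 × 4.082 = 0.674 mol/L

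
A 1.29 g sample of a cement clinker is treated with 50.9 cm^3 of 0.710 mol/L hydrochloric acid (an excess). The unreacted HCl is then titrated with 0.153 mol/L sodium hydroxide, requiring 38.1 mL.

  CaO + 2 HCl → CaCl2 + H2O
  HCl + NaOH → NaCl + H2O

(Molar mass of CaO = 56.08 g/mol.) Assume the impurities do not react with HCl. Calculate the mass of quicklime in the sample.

n(HCl) added = 0.0509 × 0.710 = 0.0361 mol
n(NaOH) used in back-titration = 0.0381 × 0.153 = 5.83 × 10^-3 mol
n(HCl) left over = 5.83 × 10^-3 mol (1:1 ratio)
n(HCl) consumed by analyte = 0.0361 − 5.83 × 10^-3 = 0.0303 mol
From the 1:2 ratio, n(CaO) = 1/2 × 0.0303 = 0.0152 mol
mass of CaO = 0.0152 × 56.08 = 0.850 g

0.850 g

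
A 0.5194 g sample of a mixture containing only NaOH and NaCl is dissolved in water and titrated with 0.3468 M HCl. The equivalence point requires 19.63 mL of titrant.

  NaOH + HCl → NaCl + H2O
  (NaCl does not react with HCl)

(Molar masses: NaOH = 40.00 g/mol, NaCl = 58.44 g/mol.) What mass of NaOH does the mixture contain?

n(HCl) = 0.01963 × 0.3468 = 6.808 × 10^-3 mol
Let x = n(NaOH), y = n(NaCl).
Titrant: 1x = 6.808 × 10^-3;  mass: 40.00x + 58.44y = 0.5194
Solving, x = 6.808 × 10^-3 mol, y = 4.228 × 10^-3 mol
mass of NaOH = 6.808 × 10^-3 × 40.00 = 0.2723 g

0.2723 g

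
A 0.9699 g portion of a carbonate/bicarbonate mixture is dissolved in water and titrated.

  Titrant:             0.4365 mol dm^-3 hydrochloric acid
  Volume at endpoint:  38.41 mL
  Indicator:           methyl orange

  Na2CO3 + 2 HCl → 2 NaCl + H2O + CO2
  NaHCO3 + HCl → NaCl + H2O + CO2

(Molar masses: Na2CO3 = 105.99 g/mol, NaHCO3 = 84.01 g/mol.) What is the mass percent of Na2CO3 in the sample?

77.27 %

n(HCl) = 0.03841 × 0.4365 = 0.01677 mol
Let x = n(Na2CO3), y = n(NaHCO3).
Titrant: 2x + 1y = 0.01677;  mass: 105.99x + 84.01y = 0.9699
Solving, x = 7.071 × 10^-3 mol, y = 2.624 × 10^-3 mol
mass of Na2CO3 = 7.071 × 10^-3 × 105.99 = 0.7494 g
% Na2CO3 = 0.7494 / 0.9699 × 100 = 77.27 %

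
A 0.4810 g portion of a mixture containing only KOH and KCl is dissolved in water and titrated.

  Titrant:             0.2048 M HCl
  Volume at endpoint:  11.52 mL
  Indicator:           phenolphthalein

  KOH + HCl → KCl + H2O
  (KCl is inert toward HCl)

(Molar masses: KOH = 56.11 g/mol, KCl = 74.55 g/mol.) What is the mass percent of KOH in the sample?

27.52 %

n(HCl) = 0.01152 × 0.2048 = 2.359 × 10^-3 mol
Let x = n(KOH), y = n(KCl).
Titrant: 1x = 2.359 × 10^-3;  mass: 56.11x + 74.55y = 0.4810
Solving, x = 2.359 × 10^-3 mol, y = 4.676 × 10^-3 mol
mass of KOH = 2.359 × 10^-3 × 56.11 = 0.1324 g
% KOH = 0.1324 / 0.4810 × 100 = 27.52 %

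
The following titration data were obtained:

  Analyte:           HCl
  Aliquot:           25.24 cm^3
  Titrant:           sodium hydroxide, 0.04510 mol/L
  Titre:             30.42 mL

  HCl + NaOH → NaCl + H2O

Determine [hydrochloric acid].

0.05436 mol/L

n(NaOH) = 0.03042 L × 0.04510 mol/L = 1.372 × 10^-3 mol
n(HCl) = 1.372 × 10^-3 mol (1:1 mole ratio)
[HCl] = 1.372 × 10^-3 mol / 0.02524 L = 0.05436 mol/L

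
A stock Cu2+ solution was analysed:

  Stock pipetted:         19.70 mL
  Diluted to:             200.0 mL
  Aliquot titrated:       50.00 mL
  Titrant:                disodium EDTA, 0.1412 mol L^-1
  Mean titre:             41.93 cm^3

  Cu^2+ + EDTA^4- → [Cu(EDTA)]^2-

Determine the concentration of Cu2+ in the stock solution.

1.202 mol/L

n(EDTA) = 0.04193 × 0.1412 = 5.921 × 10^-3 mol
n(Cu2+) in the aliquot = 5.921 × 10^-3 mol (1:1 ratio)
[Cu2+]_dilute = 5.921 × 10^-3 / 0.05000 = 0.1184 mol/L
Dilution factor = 200.0 / 19.70 = 10.15
[Cu2+]_stock = 0.1184 × 10.15 = 1.202 mol/L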